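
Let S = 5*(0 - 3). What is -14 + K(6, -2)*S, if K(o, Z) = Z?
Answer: 16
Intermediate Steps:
S = -15 (S = 5*(-3) = -15)
-14 + K(6, -2)*S = -14 - 2*(-15) = -14 + 30 = 16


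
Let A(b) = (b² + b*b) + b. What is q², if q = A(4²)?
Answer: 278784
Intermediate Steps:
A(b) = b + 2*b² (A(b) = (b² + b²) + b = 2*b² + b = b + 2*b²)
q = 528 (q = 4²*(1 + 2*4²) = 16*(1 + 2*16) = 16*(1 + 32) = 16*33 = 528)
q² = 528² = 278784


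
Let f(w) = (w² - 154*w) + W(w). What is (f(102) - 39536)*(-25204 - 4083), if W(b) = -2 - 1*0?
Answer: 1313287654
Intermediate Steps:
W(b) = -2 (W(b) = -2 + 0 = -2)
f(w) = -2 + w² - 154*w (f(w) = (w² - 154*w) - 2 = -2 + w² - 154*w)
(f(102) - 39536)*(-25204 - 4083) = ((-2 + 102² - 154*102) - 39536)*(-25204 - 4083) = ((-2 + 10404 - 15708) - 39536)*(-29287) = (-5306 - 39536)*(-29287) = -44842*(-29287) = 1313287654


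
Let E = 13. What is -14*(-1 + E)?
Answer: -168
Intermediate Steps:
-14*(-1 + E) = -14*(-1 + 13) = -14*12 = -168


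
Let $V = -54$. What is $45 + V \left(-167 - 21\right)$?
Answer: $10197$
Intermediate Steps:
$45 + V \left(-167 - 21\right) = 45 - 54 \left(-167 - 21\right) = 45 - -10152 = 45 + 10152 = 10197$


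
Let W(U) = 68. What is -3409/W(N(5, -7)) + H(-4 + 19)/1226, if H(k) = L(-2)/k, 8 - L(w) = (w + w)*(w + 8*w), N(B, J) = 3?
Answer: -31347931/625260 ≈ -50.136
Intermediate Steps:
L(w) = 8 - 18*w² (L(w) = 8 - (w + w)*(w + 8*w) = 8 - 2*w*9*w = 8 - 18*w²)
H(k) = -64/k (H(k) = (8 - 18*(-2)²)/k = (8 - 18*4)/k = (8 - 72)/k = -64/k)
-3409/W(N(5, -7)) + H(-4 + 19)/1226 = -3409/68 - 64/(-4 + 19)/1226 = -3409*1/68 - 64/15*(1/1226) = -3409/68 - 64*1/15*(1/1226) = -3409/68 - 64/15*1/1226 = -3409/68 - 32/9195 = -31347931/625260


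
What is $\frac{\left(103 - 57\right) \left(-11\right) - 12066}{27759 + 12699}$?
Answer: $- \frac{6286}{20229} \approx -0.31074$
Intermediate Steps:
$\frac{\left(103 - 57\right) \left(-11\right) - 12066}{27759 + 12699} = \frac{46 \left(-11\right) - 12066}{40458} = \left(-506 - 12066\right) \frac{1}{40458} = \left(-12572\right) \frac{1}{40458} = - \frac{6286}{20229}$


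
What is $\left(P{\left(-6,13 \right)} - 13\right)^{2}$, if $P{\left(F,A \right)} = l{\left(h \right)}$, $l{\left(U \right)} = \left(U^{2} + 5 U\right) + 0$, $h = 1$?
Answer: $49$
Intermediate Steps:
$l{\left(U \right)} = U^{2} + 5 U$
$P{\left(F,A \right)} = 6$ ($P{\left(F,A \right)} = 1 \left(5 + 1\right) = 1 \cdot 6 = 6$)
$\left(P{\left(-6,13 \right)} - 13\right)^{2} = \left(6 - 13\right)^{2} = \left(-7\right)^{2} = 49$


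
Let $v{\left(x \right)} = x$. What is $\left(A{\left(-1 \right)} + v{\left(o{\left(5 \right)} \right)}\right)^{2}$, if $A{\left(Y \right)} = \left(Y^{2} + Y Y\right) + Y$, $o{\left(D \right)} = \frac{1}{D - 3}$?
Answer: $\frac{9}{4} \approx 2.25$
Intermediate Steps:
$o{\left(D \right)} = \frac{1}{-3 + D}$
$A{\left(Y \right)} = Y + 2 Y^{2}$ ($A{\left(Y \right)} = \left(Y^{2} + Y^{2}\right) + Y = 2 Y^{2} + Y = Y + 2 Y^{2}$)
$\left(A{\left(-1 \right)} + v{\left(o{\left(5 \right)} \right)}\right)^{2} = \left(- (1 + 2 \left(-1\right)) + \frac{1}{-3 + 5}\right)^{2} = \left(- (1 - 2) + \frac{1}{2}\right)^{2} = \left(\left(-1\right) \left(-1\right) + \frac{1}{2}\right)^{2} = \left(1 + \frac{1}{2}\right)^{2} = \left(\frac{3}{2}\right)^{2} = \frac{9}{4}$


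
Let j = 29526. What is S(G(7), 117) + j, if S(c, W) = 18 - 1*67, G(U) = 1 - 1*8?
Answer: 29477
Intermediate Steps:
G(U) = -7 (G(U) = 1 - 8 = -7)
S(c, W) = -49 (S(c, W) = 18 - 67 = -49)
S(G(7), 117) + j = -49 + 29526 = 29477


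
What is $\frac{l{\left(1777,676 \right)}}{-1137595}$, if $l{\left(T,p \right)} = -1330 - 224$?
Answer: $\frac{1554}{1137595} \approx 0.001366$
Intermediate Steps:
$l{\left(T,p \right)} = -1554$
$\frac{l{\left(1777,676 \right)}}{-1137595} = - \frac{1554}{-1137595} = \left(-1554\right) \left(- \frac{1}{1137595}\right) = \frac{1554}{1137595}$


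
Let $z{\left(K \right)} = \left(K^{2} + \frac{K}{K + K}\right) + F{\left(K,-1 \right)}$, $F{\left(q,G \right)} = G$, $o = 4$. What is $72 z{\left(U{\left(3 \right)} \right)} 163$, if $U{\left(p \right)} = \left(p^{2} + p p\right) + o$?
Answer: $5674356$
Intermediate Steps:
$U{\left(p \right)} = 4 + 2 p^{2}$ ($U{\left(p \right)} = \left(p^{2} + p p\right) + 4 = \left(p^{2} + p^{2}\right) + 4 = 2 p^{2} + 4 = 4 + 2 p^{2}$)
$z{\left(K \right)} = - \frac{1}{2} + K^{2}$ ($z{\left(K \right)} = \left(K^{2} + \frac{K}{K + K}\right) - 1 = \left(K^{2} + \frac{K}{2 K}\right) - 1 = \left(K^{2} + \frac{1}{2 K} K\right) - 1 = \left(K^{2} + \frac{1}{2}\right) - 1 = \left(\frac{1}{2} + K^{2}\right) - 1 = - \frac{1}{2} + K^{2}$)
$72 z{\left(U{\left(3 \right)} \right)} 163 = 72 \left(- \frac{1}{2} + \left(4 + 2 \cdot 3^{2}\right)^{2}\right) 163 = 72 \left(- \frac{1}{2} + \left(4 + 2 \cdot 9\right)^{2}\right) 163 = 72 \left(- \frac{1}{2} + \left(4 + 18\right)^{2}\right) 163 = 72 \left(- \frac{1}{2} + 22^{2}\right) 163 = 72 \left(- \frac{1}{2} + 484\right) 163 = 72 \cdot \frac{967}{2} \cdot 163 = 34812 \cdot 163 = 5674356$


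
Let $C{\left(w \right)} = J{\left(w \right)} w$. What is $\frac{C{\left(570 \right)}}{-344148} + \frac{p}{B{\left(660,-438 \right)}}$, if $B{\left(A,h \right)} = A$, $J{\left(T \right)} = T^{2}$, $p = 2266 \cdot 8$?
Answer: $- \frac{219675502}{430185} \approx -510.65$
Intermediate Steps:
$p = 18128$
$C{\left(w \right)} = w^{3}$ ($C{\left(w \right)} = w^{2} w = w^{3}$)
$\frac{C{\left(570 \right)}}{-344148} + \frac{p}{B{\left(660,-438 \right)}} = \frac{570^{3}}{-344148} + \frac{18128}{660} = 185193000 \left(- \frac{1}{344148}\right) + 18128 \cdot \frac{1}{660} = - \frac{15432750}{28679} + \frac{412}{15} = - \frac{219675502}{430185}$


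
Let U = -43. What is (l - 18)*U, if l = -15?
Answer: 1419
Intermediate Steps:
(l - 18)*U = (-15 - 18)*(-43) = -33*(-43) = 1419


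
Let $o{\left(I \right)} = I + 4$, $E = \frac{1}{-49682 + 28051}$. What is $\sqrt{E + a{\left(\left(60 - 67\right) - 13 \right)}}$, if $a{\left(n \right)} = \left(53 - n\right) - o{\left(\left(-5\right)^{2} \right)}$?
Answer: $\frac{\sqrt{20587585453}}{21631} \approx 6.6332$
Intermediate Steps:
$E = - \frac{1}{21631}$ ($E = \frac{1}{-21631} = - \frac{1}{21631} \approx -4.623 \cdot 10^{-5}$)
$o{\left(I \right)} = 4 + I$
$a{\left(n \right)} = 24 - n$ ($a{\left(n \right)} = \left(53 - n\right) - \left(4 + \left(-5\right)^{2}\right) = \left(53 - n\right) - \left(4 + 25\right) = \left(53 - n\right) - 29 = 24 - n$)
$\sqrt{E + a{\left(\left(60 - 67\right) - 13 \right)}} = \sqrt{- \frac{1}{21631} + \left(24 - \left(\left(60 - 67\right) - 13\right)\right)} = \sqrt{- \frac{1}{21631} + \left(24 - \left(-7 - 13\right)\right)} = \sqrt{- \frac{1}{21631} + \left(24 - -20\right)} = \sqrt{- \frac{1}{21631} + \left(24 + 20\right)} = \sqrt{- \frac{1}{21631} + 44} = \sqrt{\frac{951763}{21631}} = \frac{\sqrt{20587585453}}{21631}$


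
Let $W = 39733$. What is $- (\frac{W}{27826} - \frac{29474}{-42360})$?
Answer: $- \frac{625808351}{294677340} \approx -2.1237$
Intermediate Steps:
$- (\frac{W}{27826} - \frac{29474}{-42360}) = - (\frac{39733}{27826} - \frac{29474}{-42360}) = - (39733 \cdot \frac{1}{27826} - - \frac{14737}{21180}) = - (\frac{39733}{27826} + \frac{14737}{21180}) = \left(-1\right) \frac{625808351}{294677340} = - \frac{625808351}{294677340}$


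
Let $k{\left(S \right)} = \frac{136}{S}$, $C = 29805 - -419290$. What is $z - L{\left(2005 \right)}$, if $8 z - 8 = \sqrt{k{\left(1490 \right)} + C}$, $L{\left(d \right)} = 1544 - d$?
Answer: $462 + \frac{\sqrt{249259003035}}{5960} \approx 545.77$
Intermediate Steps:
$C = 449095$ ($C = 29805 + 419290 = 449095$)
$z = 1 + \frac{\sqrt{249259003035}}{5960}$ ($z = 1 + \frac{\sqrt{\frac{136}{1490} + 449095}}{8} = 1 + \frac{\sqrt{136 \cdot \frac{1}{1490} + 449095}}{8} = 1 + \frac{\sqrt{\frac{68}{745} + 449095}}{8} = 1 + \frac{\sqrt{\frac{334575843}{745}}}{8} = 1 + \frac{\frac{1}{745} \sqrt{249259003035}}{8} = 1 + \frac{\sqrt{249259003035}}{5960} \approx 84.768$)
$z - L{\left(2005 \right)} = \left(1 + \frac{\sqrt{249259003035}}{5960}\right) - \left(1544 - 2005\right) = \left(1 + \frac{\sqrt{249259003035}}{5960}\right) - -461 = \left(1 + \frac{\sqrt{249259003035}}{5960}\right) + 461 = 462 + \frac{\sqrt{249259003035}}{5960}$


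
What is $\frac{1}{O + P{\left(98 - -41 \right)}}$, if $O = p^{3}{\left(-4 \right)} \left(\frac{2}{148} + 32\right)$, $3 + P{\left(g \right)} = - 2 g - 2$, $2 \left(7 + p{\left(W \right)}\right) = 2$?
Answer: $- \frac{37}{266323} \approx -0.00013893$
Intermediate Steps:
$p{\left(W \right)} = -6$ ($p{\left(W \right)} = -7 + \frac{1}{2} \cdot 2 = -7 + 1 = -6$)
$P{\left(g \right)} = -5 - 2 g$ ($P{\left(g \right)} = -3 - \left(2 + 2 g\right) = -5 - 2 g$)
$O = - \frac{255852}{37}$ ($O = \left(-6\right)^{3} \left(\frac{2}{148} + 32\right) = - 216 \left(2 \cdot \frac{1}{148} + 32\right) = - 216 \left(\frac{1}{74} + 32\right) = \left(-216\right) \frac{2369}{74} = - \frac{255852}{37} \approx -6914.9$)
$\frac{1}{O + P{\left(98 - -41 \right)}} = \frac{1}{- \frac{255852}{37} - \left(5 + 2 \left(98 - -41\right)\right)} = \frac{1}{- \frac{255852}{37} - \left(5 + 2 \left(98 + 41\right)\right)} = \frac{1}{- \frac{255852}{37} - 283} = \frac{1}{- \frac{266323}{37}} = - \frac{37}{266323}$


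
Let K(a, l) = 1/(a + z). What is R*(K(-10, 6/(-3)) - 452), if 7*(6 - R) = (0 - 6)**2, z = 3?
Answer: -18990/49 ≈ -387.55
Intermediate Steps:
K(a, l) = 1/(3 + a) (K(a, l) = 1/(a + 3) = 1/(3 + a))
R = 6/7 (R = 6 - (0 - 6)**2/7 = 6 - 1/7*(-6)**2 = 6 - 1/7*36 = 6 - 36/7 = 6/7 ≈ 0.85714)
R*(K(-10, 6/(-3)) - 452) = 6*(1/(3 - 10) - 452)/7 = 6*(1/(-7) - 452)/7 = 6*(-1/7 - 452)/7 = (6/7)*(-3165/7) = -18990/49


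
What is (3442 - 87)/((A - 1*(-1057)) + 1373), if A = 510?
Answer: 671/588 ≈ 1.1412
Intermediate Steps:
(3442 - 87)/((A - 1*(-1057)) + 1373) = (3442 - 87)/((510 - 1*(-1057)) + 1373) = 3355/((510 + 1057) + 1373) = 3355/(1567 + 1373) = 3355/2940 = 3355*(1/2940) = 671/588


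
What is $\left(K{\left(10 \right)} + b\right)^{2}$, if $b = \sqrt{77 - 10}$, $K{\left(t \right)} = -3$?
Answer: $\left(3 - \sqrt{67}\right)^{2} \approx 26.888$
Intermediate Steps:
$b = \sqrt{67}$ ($b = \sqrt{77 - 10} = \sqrt{67} \approx 8.1853$)
$\left(K{\left(10 \right)} + b\right)^{2} = \left(-3 + \sqrt{67}\right)^{2}$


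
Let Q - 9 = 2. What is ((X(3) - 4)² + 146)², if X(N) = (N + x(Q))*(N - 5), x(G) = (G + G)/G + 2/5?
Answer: 83283876/625 ≈ 1.3325e+5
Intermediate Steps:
Q = 11 (Q = 9 + 2 = 11)
x(G) = 12/5 (x(G) = (2*G)/G + 2*(⅕) = 2 + ⅖ = 12/5)
X(N) = (-5 + N)*(12/5 + N) (X(N) = (N + 12/5)*(N - 5) = (12/5 + N)*(-5 + N) = (-5 + N)*(12/5 + N))
((X(3) - 4)² + 146)² = (((-12 + 3² - 13/5*3) - 4)² + 146)² = (((-12 + 9 - 39/5) - 4)² + 146)² = ((-54/5 - 4)² + 146)² = ((-74/5)² + 146)² = (5476/25 + 146)² = (9126/25)² = 83283876/625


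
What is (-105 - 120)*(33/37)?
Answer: -7425/37 ≈ -200.68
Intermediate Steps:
(-105 - 120)*(33/37) = -7425/37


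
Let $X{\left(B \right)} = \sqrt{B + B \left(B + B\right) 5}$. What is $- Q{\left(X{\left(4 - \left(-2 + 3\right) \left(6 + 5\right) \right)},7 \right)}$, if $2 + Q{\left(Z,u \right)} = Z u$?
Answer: $2 - 7 \sqrt{483} \approx -151.84$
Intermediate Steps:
$X{\left(B \right)} = \sqrt{B + 10 B^{2}}$ ($X{\left(B \right)} = \sqrt{B + B 2 B 5} = \sqrt{B + 2 B^{2} \cdot 5} = \sqrt{B + 10 B^{2}}$)
$Q{\left(Z,u \right)} = -2 + Z u$
$- Q{\left(X{\left(4 - \left(-2 + 3\right) \left(6 + 5\right) \right)},7 \right)} = - (-2 + \sqrt{\left(4 - \left(-2 + 3\right) \left(6 + 5\right)\right) \left(1 + 10 \left(4 - \left(-2 + 3\right) \left(6 + 5\right)\right)\right)} 7) = - (-2 + \sqrt{\left(4 - 1 \cdot 11\right) \left(1 + 10 \left(4 - 1 \cdot 11\right)\right)} 7) = - (-2 + \sqrt{\left(4 - 11\right) \left(1 + 10 \left(4 - 11\right)\right)} 7) = - (-2 + \sqrt{- 7 \left(1 + 10 \left(-7\right)\right)} 7) = - (-2 + \sqrt{- 7 \left(1 - 70\right)} 7) = - (-2 + \sqrt{\left(-7\right) \left(-69\right)} 7) = - (-2 + \sqrt{483} \cdot 7) = - (-2 + 7 \sqrt{483}) = 2 - 7 \sqrt{483}$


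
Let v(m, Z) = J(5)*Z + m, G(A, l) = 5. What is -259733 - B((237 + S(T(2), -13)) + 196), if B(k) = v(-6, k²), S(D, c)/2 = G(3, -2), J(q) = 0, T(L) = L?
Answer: -259727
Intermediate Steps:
S(D, c) = 10 (S(D, c) = 2*5 = 10)
v(m, Z) = m (v(m, Z) = 0*Z + m = 0 + m = m)
B(k) = -6
-259733 - B((237 + S(T(2), -13)) + 196) = -259733 - 1*(-6) = -259733 + 6 = -259727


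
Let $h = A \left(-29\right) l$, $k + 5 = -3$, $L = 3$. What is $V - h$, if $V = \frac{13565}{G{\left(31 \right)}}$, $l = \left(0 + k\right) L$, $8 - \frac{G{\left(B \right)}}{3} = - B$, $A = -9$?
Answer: $\frac{746453}{117} \approx 6379.9$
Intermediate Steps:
$k = -8$ ($k = -5 - 3 = -8$)
$G{\left(B \right)} = 24 + 3 B$ ($G{\left(B \right)} = 24 - 3 \left(- B\right) = 24 + 3 B$)
$l = -24$ ($l = \left(0 - 8\right) 3 = \left(-8\right) 3 = -24$)
$h = -6264$ ($h = \left(-9\right) \left(-29\right) \left(-24\right) = 261 \left(-24\right) = -6264$)
$V = \frac{13565}{117}$ ($V = \frac{13565}{24 + 3 \cdot 31} = \frac{13565}{24 + 93} = \frac{13565}{117} \approx 115.94$)
$V - h = \frac{13565}{117} - -6264 = \frac{13565}{117} + 6264 = \frac{746453}{117}$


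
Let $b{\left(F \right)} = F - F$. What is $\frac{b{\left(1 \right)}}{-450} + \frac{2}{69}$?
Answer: $\frac{2}{69} \approx 0.028986$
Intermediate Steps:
$b{\left(F \right)} = 0$
$\frac{b{\left(1 \right)}}{-450} + \frac{2}{69} = \frac{0}{-450} + \frac{2}{69} = 0 \left(- \frac{1}{450}\right) + 2 \cdot \frac{1}{69} = 0 + \frac{2}{69} = \frac{2}{69}$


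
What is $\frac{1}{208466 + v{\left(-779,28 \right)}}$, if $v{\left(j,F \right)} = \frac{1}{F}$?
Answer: $\frac{28}{5837049} \approx 4.7969 \cdot 10^{-6}$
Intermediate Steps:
$\frac{1}{208466 + v{\left(-779,28 \right)}} = \frac{1}{208466 + \frac{1}{28}} = \frac{1}{\frac{5837049}{28}} = \frac{28}{5837049}$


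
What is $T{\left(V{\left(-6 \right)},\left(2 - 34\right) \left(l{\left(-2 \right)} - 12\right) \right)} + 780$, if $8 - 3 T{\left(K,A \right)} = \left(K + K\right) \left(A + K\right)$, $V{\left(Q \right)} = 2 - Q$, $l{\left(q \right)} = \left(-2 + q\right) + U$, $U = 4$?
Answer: $-1308$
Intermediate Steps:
$l{\left(q \right)} = 2 + q$ ($l{\left(q \right)} = \left(-2 + q\right) + 4 = 2 + q$)
$T{\left(K,A \right)} = \frac{8}{3} - \frac{2 K \left(A + K\right)}{3}$ ($T{\left(K,A \right)} = \frac{8}{3} - \frac{\left(K + K\right) \left(A + K\right)}{3} = \frac{8}{3} - \frac{2 K \left(A + K\right)}{3}$)
$T{\left(V{\left(-6 \right)},\left(2 - 34\right) \left(l{\left(-2 \right)} - 12\right) \right)} + 780 = \left(\frac{8}{3} - \frac{2 \left(2 - -6\right)^{2}}{3} - \frac{2 \left(2 - 34\right) \left(\left(2 - 2\right) - 12\right) \left(2 - -6\right)}{3}\right) + 780 = \left(\frac{8}{3} - \frac{2 \left(2 + 6\right)^{2}}{3} - \frac{2 \left(- 32 \left(0 - 12\right)\right) \left(2 + 6\right)}{3}\right) + 780 = \left(\frac{8}{3} - \frac{2 \cdot 8^{2}}{3} - \frac{2}{3} \left(\left(-32\right) \left(-12\right)\right) 8\right) + 780 = \left(\frac{8}{3} - \frac{128}{3} - 256 \cdot 8\right) + 780 = \left(\frac{8}{3} - \frac{128}{3} - 2048\right) + 780 = -2088 + 780 = -1308$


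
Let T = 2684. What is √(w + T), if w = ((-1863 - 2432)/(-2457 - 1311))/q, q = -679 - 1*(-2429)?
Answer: √11670259214523/65940 ≈ 51.807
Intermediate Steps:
q = 1750 (q = -679 + 2429 = 1750)
w = 859/1318800 (w = ((-1863 - 2432)/(-2457 - 1311))/1750 = -4295/(-3768)*(1/1750) = -4295*(-1/3768)*(1/1750) = (4295/3768)*(1/1750) = 859/1318800 ≈ 0.00065135)
√(w + T) = √(859/1318800 + 2684) = √(3539660059/1318800) = √11670259214523/65940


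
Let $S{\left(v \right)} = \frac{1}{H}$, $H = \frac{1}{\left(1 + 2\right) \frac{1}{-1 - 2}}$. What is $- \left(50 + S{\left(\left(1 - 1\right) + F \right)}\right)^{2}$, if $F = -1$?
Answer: $-2401$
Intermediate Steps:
$H = -1$ ($H = \frac{1}{3 \frac{1}{-3}} = \frac{1}{3 \left(- \frac{1}{3}\right)} = \frac{1}{-1} = -1$)
$S{\left(v \right)} = -1$ ($S{\left(v \right)} = \frac{1}{-1} = -1$)
$- \left(50 + S{\left(\left(1 - 1\right) + F \right)}\right)^{2} = - \left(50 - 1\right)^{2} = - 49^{2} = \left(-1\right) 2401 = -2401$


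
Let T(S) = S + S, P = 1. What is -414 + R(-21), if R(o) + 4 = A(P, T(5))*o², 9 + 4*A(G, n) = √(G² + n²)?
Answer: -5641/4 + 441*√101/4 ≈ -302.25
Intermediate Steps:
T(S) = 2*S
A(G, n) = -9/4 + √(G² + n²)/4
R(o) = -4 + o²*(-9/4 + √101/4) (R(o) = -4 + (-9/4 + √(1² + (2*5)²)/4)*o² = -4 + (-9/4 + √(1 + 10²)/4)*o² = -4 + (-9/4 + √(1 + 100)/4)*o² = -4 + (-9/4 + √101/4)*o² = -4 + o²*(-9/4 + √101/4))
-414 + R(-21) = -414 + (-4 + (¼)*(-21)²*(-9 + √101)) = -414 + (-4 + (¼)*441*(-9 + √101)) = -414 + (-4 + (-3969/4 + 441*√101/4)) = -414 + (-3985/4 + 441*√101/4) = -5641/4 + 441*√101/4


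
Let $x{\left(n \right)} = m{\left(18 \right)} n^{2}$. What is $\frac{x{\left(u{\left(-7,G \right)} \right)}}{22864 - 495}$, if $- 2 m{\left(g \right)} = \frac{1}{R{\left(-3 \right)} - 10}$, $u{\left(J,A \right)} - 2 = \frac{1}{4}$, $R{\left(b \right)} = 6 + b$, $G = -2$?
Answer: $\frac{81}{5010656} \approx 1.6166 \cdot 10^{-5}$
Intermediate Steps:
$u{\left(J,A \right)} = \frac{9}{4}$ ($u{\left(J,A \right)} = 2 + \frac{1}{4} = \frac{9}{4}$)
$m{\left(g \right)} = \frac{1}{14}$ ($m{\left(g \right)} = - \frac{1}{2 \left(\left(6 - 3\right) - 10\right)} = - \frac{1}{2 \left(3 - 10\right)} = - \frac{1}{2 \left(-7\right)} = \left(- \frac{1}{2}\right) \left(- \frac{1}{7}\right) = \frac{1}{14}$)
$x{\left(n \right)} = \frac{n^{2}}{14}$
$\frac{x{\left(u{\left(-7,G \right)} \right)}}{22864 - 495} = \frac{\frac{1}{14} \left(\frac{9}{4}\right)^{2}}{22864 - 495} = \frac{\frac{1}{14} \cdot \frac{81}{16}}{22369} = \frac{81}{224} \cdot \frac{1}{22369} = \frac{81}{5010656}$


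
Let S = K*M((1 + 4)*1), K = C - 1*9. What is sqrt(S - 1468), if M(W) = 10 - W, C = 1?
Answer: 2*I*sqrt(377) ≈ 38.833*I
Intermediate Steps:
K = -8 (K = 1 - 1*9 = 1 - 9 = -8)
S = -40 (S = -8*(10 - (1 + 4)) = -8*(10 - 5) = -8*5 = -40)
sqrt(S - 1468) = sqrt(-40 - 1468) = sqrt(-1508) = 2*I*sqrt(377)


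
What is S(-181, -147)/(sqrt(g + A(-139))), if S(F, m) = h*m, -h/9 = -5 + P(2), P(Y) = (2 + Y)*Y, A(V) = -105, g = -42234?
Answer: -1323*I*sqrt(42339)/14113 ≈ -19.289*I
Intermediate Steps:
P(Y) = Y*(2 + Y)
h = -27 (h = -9*(-5 + 2*(2 + 2)) = -9*(-5 + 2*4) = -9*(-5 + 8) = -9*3 = -27)
S(F, m) = -27*m
S(-181, -147)/(sqrt(g + A(-139))) = (-27*(-147))/(sqrt(-42234 - 105)) = 3969/(sqrt(-42339)) = 3969/((I*sqrt(42339))) = 3969*(-I*sqrt(42339)/42339) = -1323*I*sqrt(42339)/14113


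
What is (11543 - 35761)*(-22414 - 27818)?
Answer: 1216518576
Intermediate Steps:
(11543 - 35761)*(-22414 - 27818) = -24218*(-50232) = 1216518576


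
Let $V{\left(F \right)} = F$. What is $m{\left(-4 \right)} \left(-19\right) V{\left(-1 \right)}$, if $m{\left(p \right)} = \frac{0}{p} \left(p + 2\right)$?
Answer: $0$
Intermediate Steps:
$m{\left(p \right)} = 0$ ($m{\left(p \right)} = 0 \left(2 + p\right) = 0$)
$m{\left(-4 \right)} \left(-19\right) V{\left(-1 \right)} = 0 \left(-19\right) \left(-1\right) = 0 \left(-1\right) = 0$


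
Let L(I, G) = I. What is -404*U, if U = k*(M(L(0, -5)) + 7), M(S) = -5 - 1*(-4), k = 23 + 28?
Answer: -123624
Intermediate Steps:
k = 51
M(S) = -1 (M(S) = -5 + 4 = -1)
U = 306 (U = 51*(-1 + 7) = 51*6 = 306)
-404*U = -404*306 = -123624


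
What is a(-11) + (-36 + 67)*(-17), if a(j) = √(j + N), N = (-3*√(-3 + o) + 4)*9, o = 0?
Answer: -527 + √(25 - 27*I*√3) ≈ -520.75 - 3.7435*I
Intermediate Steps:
N = 36 - 27*I*√3 (N = (-3*√(-3 + 0) + 4)*9 = (-3*I*√3 + 4)*9 = (4 - 3*I*√3)*9 = 36 - 27*I*√3 ≈ 36.0 - 46.765*I)
a(j) = √(36 + j - 27*I*√3) (a(j) = √(j + (36 - 27*I*√3)) = √(36 + j - 27*I*√3))
a(-11) + (-36 + 67)*(-17) = √(36 - 11 - 27*I*√3) + (-36 + 67)*(-17) = √(25 - 27*I*√3) + 31*(-17) = √(25 - 27*I*√3) - 527 = -527 + √(25 - 27*I*√3)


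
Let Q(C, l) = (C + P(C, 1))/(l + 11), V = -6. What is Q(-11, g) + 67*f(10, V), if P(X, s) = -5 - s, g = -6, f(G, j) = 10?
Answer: 3333/5 ≈ 666.60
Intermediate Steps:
Q(C, l) = (-6 + C)/(11 + l) (Q(C, l) = (C + (-5 - 1*1))/(l + 11) = (C + (-5 - 1))/(11 + l) = (C - 6)/(11 + l) = (-6 + C)/(11 + l))
Q(-11, g) + 67*f(10, V) = (-6 - 11)/(11 - 6) + 67*10 = -17/5 + 670 = 3333/5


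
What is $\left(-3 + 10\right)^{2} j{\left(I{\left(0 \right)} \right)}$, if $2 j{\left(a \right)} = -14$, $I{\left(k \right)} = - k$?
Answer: $-343$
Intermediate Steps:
$j{\left(a \right)} = -7$ ($j{\left(a \right)} = \frac{1}{2} \left(-14\right) = -7$)
$\left(-3 + 10\right)^{2} j{\left(I{\left(0 \right)} \right)} = \left(-3 + 10\right)^{2} \left(-7\right) = 7^{2} \left(-7\right) = 49 \left(-7\right) = -343$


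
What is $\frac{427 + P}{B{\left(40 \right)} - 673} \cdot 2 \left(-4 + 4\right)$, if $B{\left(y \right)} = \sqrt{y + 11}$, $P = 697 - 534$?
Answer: $0$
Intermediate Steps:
$P = 163$ ($P = 697 - 534 = 163$)
$B{\left(y \right)} = \sqrt{11 + y}$
$\frac{427 + P}{B{\left(40 \right)} - 673} \cdot 2 \left(-4 + 4\right) = \frac{427 + 163}{\sqrt{11 + 40} - 673} \cdot 2 \left(-4 + 4\right) = \frac{590}{\sqrt{51} - 673} \cdot 2 \cdot 0 = \frac{590}{-673 + \sqrt{51}} \cdot 0 = 0$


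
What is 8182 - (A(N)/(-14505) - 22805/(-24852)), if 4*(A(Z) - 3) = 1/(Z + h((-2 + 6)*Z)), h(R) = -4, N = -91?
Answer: 409597557123/50066425 ≈ 8181.1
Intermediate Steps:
A(Z) = 3 + 1/(4*(-4 + Z)) (A(Z) = 3 + 1/(4*(Z - 4)) = 3 + 1/(4*(-4 + Z)))
8182 - (A(N)/(-14505) - 22805/(-24852)) = 8182 - (((-47 + 12*(-91))/(4*(-4 - 91)))/(-14505) - 22805/(-24852)) = 8182 - (((1/4)*(-47 - 1092)/(-95))*(-1/14505) - 22805*(-1/24852)) = 8182 - (((1/4)*(-1/95)*(-1139))*(-1/14505) + 22805/24852) = 8182 - ((1139/380)*(-1/14505) + 22805/24852) = 8182 - (-1139/5511900 + 22805/24852) = 8182 - 1*45932227/50066425 = 8182 - 45932227/50066425 = 409597557123/50066425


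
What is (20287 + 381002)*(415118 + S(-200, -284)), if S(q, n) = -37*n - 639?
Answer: 170542608243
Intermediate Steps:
S(q, n) = -639 - 37*n
(20287 + 381002)*(415118 + S(-200, -284)) = (20287 + 381002)*(415118 + (-639 - 37*(-284))) = 401289*(415118 + (-639 + 10508)) = 401289*(415118 + 9869) = 401289*424987 = 170542608243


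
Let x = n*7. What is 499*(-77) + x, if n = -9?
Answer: -38486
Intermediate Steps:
x = -63 (x = -9*7 = -63)
499*(-77) + x = 499*(-77) - 63 = -38423 - 63 = -38486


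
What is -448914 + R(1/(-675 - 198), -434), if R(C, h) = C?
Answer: -391901923/873 ≈ -4.4891e+5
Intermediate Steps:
-448914 + R(1/(-675 - 198), -434) = -448914 + 1/(-675 - 198) = -448914 + 1/(-873) = -448914 - 1/873 = -391901923/873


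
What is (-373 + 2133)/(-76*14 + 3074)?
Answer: 176/201 ≈ 0.87562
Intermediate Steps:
(-373 + 2133)/(-76*14 + 3074) = 1760/(-1064 + 3074) = 1760/2010 = 1760*(1/2010) = 176/201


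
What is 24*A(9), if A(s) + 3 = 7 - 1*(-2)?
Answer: 144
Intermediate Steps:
A(s) = 6 (A(s) = -3 + (7 - 1*(-2)) = -3 + (7 + 2) = -3 + 9 = 6)
24*A(9) = 24*6 = 144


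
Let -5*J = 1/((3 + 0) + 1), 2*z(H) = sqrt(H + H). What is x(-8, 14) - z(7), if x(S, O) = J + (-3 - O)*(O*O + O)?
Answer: -71401/20 - sqrt(14)/2 ≈ -3571.9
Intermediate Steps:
z(H) = sqrt(2)*sqrt(H)/2 (z(H) = sqrt(H + H)/2 = sqrt(2*H)/2 = (sqrt(2)*sqrt(H))/2 = sqrt(2)*sqrt(H)/2)
J = -1/20 (J = -1/(5*((3 + 0) + 1)) = -1/(5*(3 + 1)) = -1/5/4 = -1/5*1/4 = -1/20 ≈ -0.050000)
x(S, O) = -1/20 + (-3 - O)*(O + O**2) (x(S, O) = -1/20 + (-3 - O)*(O*O + O) = -1/20 + (-3 - O)*(O**2 + O) = -1/20 + (-3 - O)*(O + O**2))
x(-8, 14) - z(7) = (-1/20 - 1*14**3 - 4*14**2 - 3*14) - sqrt(2)*sqrt(7)/2 = (-1/20 - 1*2744 - 4*196 - 42) - sqrt(14)/2 = (-1/20 - 2744 - 784 - 42) - sqrt(14)/2 = -71401/20 - sqrt(14)/2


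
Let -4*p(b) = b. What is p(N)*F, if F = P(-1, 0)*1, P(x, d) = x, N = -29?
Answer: -29/4 ≈ -7.2500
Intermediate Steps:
p(b) = -b/4
F = -1 (F = -1*1 = -1)
p(N)*F = -1/4*(-29)*(-1) = (29/4)*(-1) = -29/4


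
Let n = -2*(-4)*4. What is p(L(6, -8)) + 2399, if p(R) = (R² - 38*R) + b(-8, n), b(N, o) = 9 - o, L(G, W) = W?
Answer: 2744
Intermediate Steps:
n = 32 (n = 8*4 = 32)
p(R) = -23 + R² - 38*R (p(R) = (R² - 38*R) + (9 - 1*32) = (R² - 38*R) + (9 - 32) = (R² - 38*R) - 23 = -23 + R² - 38*R)
p(L(6, -8)) + 2399 = (-23 + (-8)² - 38*(-8)) + 2399 = (-23 + 64 + 304) + 2399 = 345 + 2399 = 2744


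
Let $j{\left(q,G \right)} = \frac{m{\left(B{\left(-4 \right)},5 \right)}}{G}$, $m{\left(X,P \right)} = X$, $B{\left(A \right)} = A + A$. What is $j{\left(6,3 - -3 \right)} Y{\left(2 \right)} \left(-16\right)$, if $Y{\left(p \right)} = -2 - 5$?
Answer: $- \frac{448}{3} \approx -149.33$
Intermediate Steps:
$B{\left(A \right)} = 2 A$
$Y{\left(p \right)} = -7$
$j{\left(q,G \right)} = - \frac{8}{G}$ ($j{\left(q,G \right)} = \frac{2 \left(-4\right)}{G} = - \frac{8}{G}$)
$j{\left(6,3 - -3 \right)} Y{\left(2 \right)} \left(-16\right) = - \frac{8}{3 - -3} \left(-7\right) \left(-16\right) = - \frac{8}{3 + 3} \left(-7\right) \left(-16\right) = - \frac{8}{6} \left(-7\right) \left(-16\right) = \left(-8\right) \frac{1}{6} \left(-7\right) \left(-16\right) = \left(- \frac{4}{3}\right) \left(-7\right) \left(-16\right) = \frac{28}{3} \left(-16\right) = - \frac{448}{3}$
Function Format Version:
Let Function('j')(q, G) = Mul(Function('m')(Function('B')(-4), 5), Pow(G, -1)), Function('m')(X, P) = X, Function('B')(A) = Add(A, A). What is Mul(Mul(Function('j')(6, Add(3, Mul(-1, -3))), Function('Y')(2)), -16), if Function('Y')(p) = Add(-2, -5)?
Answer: Rational(-448, 3) ≈ -149.33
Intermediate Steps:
Function('B')(A) = Mul(2, A)
Function('Y')(p) = -7
Function('j')(q, G) = Mul(-8, Pow(G, -1)) (Function('j')(q, G) = Mul(Mul(2, -4), Pow(G, -1)) = Mul(-8, Pow(G, -1)))
Mul(Mul(Function('j')(6, Add(3, Mul(-1, -3))), Function('Y')(2)), -16) = Mul(Mul(Mul(-8, Pow(Add(3, Mul(-1, -3)), -1)), -7), -16) = Mul(Mul(Mul(-8, Pow(Add(3, 3), -1)), -7), -16) = Mul(Mul(Mul(-8, Pow(6, -1)), -7), -16) = Mul(Mul(Mul(-8, Rational(1, 6)), -7), -16) = Mul(Mul(Rational(-4, 3), -7), -16) = Mul(Rational(28, 3), -16) = Rational(-448, 3)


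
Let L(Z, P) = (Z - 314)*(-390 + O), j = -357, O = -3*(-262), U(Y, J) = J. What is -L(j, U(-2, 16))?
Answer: 265716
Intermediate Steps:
O = 786
L(Z, P) = -124344 + 396*Z (L(Z, P) = (Z - 314)*(-390 + 786) = (-314 + Z)*396 = -124344 + 396*Z)
-L(j, U(-2, 16)) = -(-124344 + 396*(-357)) = -(-124344 - 141372) = -1*(-265716) = 265716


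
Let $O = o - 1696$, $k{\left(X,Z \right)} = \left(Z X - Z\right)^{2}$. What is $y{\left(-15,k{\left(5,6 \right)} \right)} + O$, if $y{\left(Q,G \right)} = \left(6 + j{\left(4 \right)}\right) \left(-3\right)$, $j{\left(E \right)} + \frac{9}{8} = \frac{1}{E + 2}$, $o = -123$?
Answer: $- \frac{14673}{8} \approx -1834.1$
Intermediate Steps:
$j{\left(E \right)} = - \frac{9}{8} + \frac{1}{2 + E}$ ($j{\left(E \right)} = - \frac{9}{8} + \frac{1}{E + 2} = - \frac{9}{8} + \frac{1}{2 + E}$)
$k{\left(X,Z \right)} = \left(- Z + X Z\right)^{2}$ ($k{\left(X,Z \right)} = \left(X Z - Z\right)^{2} = \left(- Z + X Z\right)^{2}$)
$O = -1819$ ($O = -123 - 1696 = -1819$)
$y{\left(Q,G \right)} = - \frac{121}{8}$ ($y{\left(Q,G \right)} = \left(6 + \frac{-10 - 36}{8 \left(2 + 4\right)}\right) \left(-3\right) = \left(6 + \frac{-10 - 36}{8 \cdot 6}\right) \left(-3\right) = \left(6 + \frac{1}{8} \cdot \frac{1}{6} \left(-46\right)\right) \left(-3\right) = \left(6 - \frac{23}{24}\right) \left(-3\right) = \frac{121}{24} \left(-3\right) = - \frac{121}{8}$)
$y{\left(-15,k{\left(5,6 \right)} \right)} + O = - \frac{121}{8} - 1819 = - \frac{14673}{8}$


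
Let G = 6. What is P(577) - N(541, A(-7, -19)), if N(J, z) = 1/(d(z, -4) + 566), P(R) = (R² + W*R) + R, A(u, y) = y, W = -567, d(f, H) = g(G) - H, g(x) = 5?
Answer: 3649524/575 ≈ 6347.0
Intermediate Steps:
d(f, H) = 5 - H
P(R) = R² - 566*R (P(R) = (R² - 567*R) + R = R² - 566*R)
N(J, z) = 1/575 (N(J, z) = 1/((5 - 1*(-4)) + 566) = 1/((5 + 4) + 566) = 1/(9 + 566) = 1/575)
P(577) - N(541, A(-7, -19)) = 577*(-566 + 577) - 1*1/575 = 577*11 - 1/575 = 6347 - 1/575 = 3649524/575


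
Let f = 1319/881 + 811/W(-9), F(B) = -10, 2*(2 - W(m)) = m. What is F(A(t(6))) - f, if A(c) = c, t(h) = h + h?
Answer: -1560659/11453 ≈ -136.27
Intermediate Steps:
t(h) = 2*h
W(m) = 2 - m/2
f = 1446129/11453 (f = 1319/881 + 811/(2 - 1/2*(-9)) = 1319*(1/881) + 811/(2 + 9/2) = 1319/881 + 811/(13/2) = 1319/881 + 811*(2/13) = 1319/881 + 1622/13 = 1446129/11453 ≈ 126.27)
F(A(t(6))) - f = -10 - 1*1446129/11453 = -10 - 1446129/11453 = -1560659/11453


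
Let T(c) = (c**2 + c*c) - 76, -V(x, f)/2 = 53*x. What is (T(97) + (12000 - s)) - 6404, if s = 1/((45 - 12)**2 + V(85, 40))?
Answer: 192781299/7921 ≈ 24338.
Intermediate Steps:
V(x, f) = -106*x
s = -1/7921 (s = 1/((45 - 12)**2 - 106*85) = 1/(33**2 - 9010) = 1/(1089 - 9010) = 1/(-7921) = -1/7921 ≈ -0.00012625)
T(c) = -76 + 2*c**2 (T(c) = (c**2 + c**2) - 76 = 2*c**2 - 76 = -76 + 2*c**2)
(T(97) + (12000 - s)) - 6404 = ((-76 + 2*97**2) + (12000 - 1*(-1/7921))) - 6404 = ((-76 + 2*9409) + (12000 + 1/7921)) - 6404 = ((-76 + 18818) + 95052001/7921) - 6404 = (18742 + 95052001/7921) - 6404 = 243507383/7921 - 6404 = 192781299/7921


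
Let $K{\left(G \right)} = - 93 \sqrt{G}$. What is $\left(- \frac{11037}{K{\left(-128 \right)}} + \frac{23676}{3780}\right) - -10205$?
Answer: $\frac{3216548}{315} - \frac{3679 i \sqrt{2}}{496} \approx 10211.0 - 10.49 i$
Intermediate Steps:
$\left(- \frac{11037}{K{\left(-128 \right)}} + \frac{23676}{3780}\right) - -10205 = \left(- \frac{11037}{\left(-93\right) \sqrt{-128}} + \frac{23676}{3780}\right) - -10205 = \left(- \frac{11037}{\left(-93\right) 8 i \sqrt{2}} + 23676 \cdot \frac{1}{3780}\right) + 10205 = \left(- \frac{11037}{\left(-744\right) i \sqrt{2}} + \frac{1973}{315}\right) + 10205 = \left(- 11037 \frac{i \sqrt{2}}{1488} + \frac{1973}{315}\right) + 10205 = \left(- \frac{3679 i \sqrt{2}}{496} + \frac{1973}{315}\right) + 10205 = \left(\frac{1973}{315} - \frac{3679 i \sqrt{2}}{496}\right) + 10205 = \frac{3216548}{315} - \frac{3679 i \sqrt{2}}{496}$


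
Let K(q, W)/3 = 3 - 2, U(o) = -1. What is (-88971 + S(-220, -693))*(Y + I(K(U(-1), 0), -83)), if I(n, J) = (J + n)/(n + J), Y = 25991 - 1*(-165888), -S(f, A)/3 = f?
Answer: -16945114680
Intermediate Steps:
S(f, A) = -3*f
Y = 191879 (Y = 25991 + 165888 = 191879)
K(q, W) = 3 (K(q, W) = 3*(3 - 2) = 3*1 = 3)
I(n, J) = 1 (I(n, J) = (J + n)/(J + n) = 1)
(-88971 + S(-220, -693))*(Y + I(K(U(-1), 0), -83)) = (-88971 - 3*(-220))*(191879 + 1) = (-88971 + 660)*191880 = -88311*191880 = -16945114680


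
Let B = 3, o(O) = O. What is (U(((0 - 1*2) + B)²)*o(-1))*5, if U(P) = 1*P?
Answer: -5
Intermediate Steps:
U(P) = P
(U(((0 - 1*2) + B)²)*o(-1))*5 = (((0 - 1*2) + 3)²*(-1))*5 = (((0 - 2) + 3)²*(-1))*5 = ((-2 + 3)²*(-1))*5 = (1²*(-1))*5 = (1*(-1))*5 = -1*5 = -5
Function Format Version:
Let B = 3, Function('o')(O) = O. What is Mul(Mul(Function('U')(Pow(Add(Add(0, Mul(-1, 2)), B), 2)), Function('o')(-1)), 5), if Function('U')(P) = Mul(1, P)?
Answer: -5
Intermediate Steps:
Function('U')(P) = P
Mul(Mul(Function('U')(Pow(Add(Add(0, Mul(-1, 2)), B), 2)), Function('o')(-1)), 5) = Mul(Mul(Pow(Add(Add(0, Mul(-1, 2)), 3), 2), -1), 5) = Mul(Mul(Pow(Add(Add(0, -2), 3), 2), -1), 5) = Mul(Mul(Pow(Add(-2, 3), 2), -1), 5) = Mul(Mul(Pow(1, 2), -1), 5) = Mul(Mul(1, -1), 5) = Mul(-1, 5) = -5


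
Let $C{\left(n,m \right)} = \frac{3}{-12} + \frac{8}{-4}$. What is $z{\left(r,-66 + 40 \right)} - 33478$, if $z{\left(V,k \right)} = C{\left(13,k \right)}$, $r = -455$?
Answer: $- \frac{133921}{4} \approx -33480.0$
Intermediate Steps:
$C{\left(n,m \right)} = - \frac{9}{4}$ ($C{\left(n,m \right)} = 3 \left(- \frac{1}{12}\right) + 8 \left(- \frac{1}{4}\right) = - \frac{1}{4} - 2 = - \frac{9}{4}$)
$z{\left(V,k \right)} = - \frac{9}{4}$
$z{\left(r,-66 + 40 \right)} - 33478 = - \frac{9}{4} - 33478 = - \frac{133921}{4}$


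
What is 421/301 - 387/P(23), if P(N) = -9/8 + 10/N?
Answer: 21487075/38227 ≈ 562.09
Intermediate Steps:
P(N) = -9/8 + 10/N (P(N) = -9*⅛ + 10/N = -9/8 + 10/N)
421/301 - 387/P(23) = 421/301 - 387/(-9/8 + 10/23) = 421/301 - 387/(-127/184) = 421/301 - 387*(-184/127) = 421/301 + 71208/127 = 21487075/38227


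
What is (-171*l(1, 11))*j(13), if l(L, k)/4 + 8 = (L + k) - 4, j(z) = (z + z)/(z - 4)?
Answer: 0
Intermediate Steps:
j(z) = 2*z/(-4 + z) (j(z) = (2*z)/(-4 + z) = 2*z/(-4 + z))
l(L, k) = -48 + 4*L + 4*k (l(L, k) = -32 + 4*((L + k) - 4) = -32 + 4*(-4 + L + k) = -32 + (-16 + 4*L + 4*k) = -48 + 4*L + 4*k)
(-171*l(1, 11))*j(13) = (-171*(-48 + 4*1 + 4*11))*(2*13/(-4 + 13)) = (-171*(-48 + 4 + 44))*(2*13/9) = (-171*0)*(2*13*(⅑)) = 0*(26/9) = 0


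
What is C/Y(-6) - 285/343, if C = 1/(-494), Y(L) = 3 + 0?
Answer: -422713/508326 ≈ -0.83158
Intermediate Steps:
Y(L) = 3
C = -1/494 ≈ -0.0020243
C/Y(-6) - 285/343 = -1/494/3 - 285/343 = -1/494*⅓ - 285*1/343 = -1/1482 - 285/343 = -422713/508326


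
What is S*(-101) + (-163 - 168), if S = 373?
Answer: -38004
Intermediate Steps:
S*(-101) + (-163 - 168) = 373*(-101) + (-163 - 168) = -37673 - 331 = -38004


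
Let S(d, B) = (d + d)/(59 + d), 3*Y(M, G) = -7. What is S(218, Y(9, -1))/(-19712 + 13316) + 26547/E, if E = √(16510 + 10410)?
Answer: -109/442923 + 26547*√6730/13460 ≈ 161.80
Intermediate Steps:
Y(M, G) = -7/3 (Y(M, G) = (⅓)*(-7) = -7/3)
E = 2*√6730 (E = √26920 = 2*√6730 ≈ 164.07)
S(d, B) = 2*d/(59 + d) (S(d, B) = (2*d)/(59 + d) = 2*d/(59 + d))
S(218, Y(9, -1))/(-19712 + 13316) + 26547/E = (2*218/(59 + 218))/(-19712 + 13316) + 26547/((2*√6730)) = (2*218/277)/(-6396) + 26547*(√6730/13460) = (2*218*(1/277))*(-1/6396) + 26547*√6730/13460 = (436/277)*(-1/6396) + 26547*√6730/13460 = -109/442923 + 26547*√6730/13460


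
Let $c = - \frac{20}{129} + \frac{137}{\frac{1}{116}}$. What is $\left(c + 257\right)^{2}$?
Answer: $\frac{4339726406401}{16641} \approx 2.6079 \cdot 10^{8}$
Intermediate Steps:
$c = \frac{2050048}{129}$ ($c = \left(-20\right) \frac{1}{129} + 137 \frac{1}{\frac{1}{116}} = - \frac{20}{129} + 137 \cdot 116 = - \frac{20}{129} + 15892 = \frac{2050048}{129} \approx 15892.0$)
$\left(c + 257\right)^{2} = \left(\frac{2050048}{129} + 257\right)^{2} = \left(\frac{2083201}{129}\right)^{2} = \frac{4339726406401}{16641}$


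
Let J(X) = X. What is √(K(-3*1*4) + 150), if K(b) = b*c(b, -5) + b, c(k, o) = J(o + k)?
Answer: 3*√38 ≈ 18.493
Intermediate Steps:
c(k, o) = k + o (c(k, o) = o + k = k + o)
K(b) = b + b*(-5 + b) (K(b) = b*(b - 5) + b = b*(-5 + b) + b = b + b*(-5 + b))
√(K(-3*1*4) + 150) = √((-3*1*4)*(-4 - 3*1*4) + 150) = √((-3*4)*(-4 - 3*4) + 150) = √(-12*(-4 - 12) + 150) = √(-12*(-16) + 150) = √(192 + 150) = √342 = 3*√38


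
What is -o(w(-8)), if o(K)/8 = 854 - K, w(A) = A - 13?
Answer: -7000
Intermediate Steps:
w(A) = -13 + A
o(K) = 6832 - 8*K (o(K) = 8*(854 - K) = 6832 - 8*K)
-o(w(-8)) = -(6832 - 8*(-13 - 8)) = -(6832 - 8*(-21)) = -(6832 + 168) = -1*7000 = -7000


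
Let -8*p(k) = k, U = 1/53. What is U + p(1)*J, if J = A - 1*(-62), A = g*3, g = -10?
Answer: -211/53 ≈ -3.9811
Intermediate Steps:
A = -30 (A = -10*3 = -30)
J = 32 (J = -30 - 1*(-62) = -30 + 62 = 32)
U = 1/53 ≈ 0.018868
p(k) = -k/8
U + p(1)*J = 1/53 - 1/8*1*32 = 1/53 - 1/8*32 = 1/53 - 4 = -211/53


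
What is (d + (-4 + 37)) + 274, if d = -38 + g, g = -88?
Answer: 181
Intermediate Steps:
d = -126 (d = -38 - 88 = -126)
(d + (-4 + 37)) + 274 = (-126 + (-4 + 37)) + 274 = (-126 + 33) + 274 = -93 + 274 = 181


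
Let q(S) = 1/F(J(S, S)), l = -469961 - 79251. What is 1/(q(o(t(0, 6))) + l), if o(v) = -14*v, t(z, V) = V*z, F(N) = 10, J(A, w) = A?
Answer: -10/5492119 ≈ -1.8208e-6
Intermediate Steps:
l = -549212
q(S) = ⅒ (q(S) = 1/10 = ⅒)
1/(q(o(t(0, 6))) + l) = 1/(⅒ - 549212) = 1/(-5492119/10) = -10/5492119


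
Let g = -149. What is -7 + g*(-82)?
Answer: 12211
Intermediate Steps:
-7 + g*(-82) = -7 - 149*(-82) = -7 + 12218 = 12211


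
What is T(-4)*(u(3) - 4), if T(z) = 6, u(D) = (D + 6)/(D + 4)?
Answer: -114/7 ≈ -16.286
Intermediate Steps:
u(D) = (6 + D)/(4 + D)
T(-4)*(u(3) - 4) = 6*((6 + 3)/(4 + 3) - 4) = 6*(9/7 - 4) = 6*(-19/7) = -114/7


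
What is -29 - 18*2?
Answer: -65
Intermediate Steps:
-29 - 18*2 = -29 - 6*6 = -29 - 36 = -65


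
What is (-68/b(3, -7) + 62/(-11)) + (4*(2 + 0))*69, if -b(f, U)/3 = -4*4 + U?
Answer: 413942/759 ≈ 545.38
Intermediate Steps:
b(f, U) = 48 - 3*U (b(f, U) = -3*(-4*4 + U) = -3*(-16 + U) = 48 - 3*U)
(-68/b(3, -7) + 62/(-11)) + (4*(2 + 0))*69 = (-68/(48 - 3*(-7)) + 62/(-11)) + (4*(2 + 0))*69 = (-68/(48 + 21) + 62*(-1/11)) + (4*2)*69 = (-68/69 - 62/11) + 8*69 = (-68*1/69 - 62/11) + 552 = (-68/69 - 62/11) + 552 = -5026/759 + 552 = 413942/759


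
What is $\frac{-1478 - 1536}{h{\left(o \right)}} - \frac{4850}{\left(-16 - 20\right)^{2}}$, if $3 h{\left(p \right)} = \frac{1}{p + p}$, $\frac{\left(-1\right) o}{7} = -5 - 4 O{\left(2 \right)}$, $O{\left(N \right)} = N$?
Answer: $- \frac{1066379737}{648} \approx -1.6456 \cdot 10^{6}$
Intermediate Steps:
$o = 91$ ($o = - 7 \left(-5 - 8\right) = \left(-7\right) \left(-13\right) = 91$)
$h{\left(p \right)} = \frac{1}{6 p}$ ($h{\left(p \right)} = \frac{1}{3 \left(p + p\right)} = \frac{1}{3 \cdot 2 p} = \frac{\frac{1}{2} \frac{1}{p}}{3} = \frac{1}{6 p}$)
$\frac{-1478 - 1536}{h{\left(o \right)}} - \frac{4850}{\left(-16 - 20\right)^{2}} = \frac{-1478 - 1536}{\frac{1}{6} \cdot \frac{1}{91}} - \frac{4850}{\left(-16 - 20\right)^{2}} = - \frac{3014}{\frac{1}{6} \cdot \frac{1}{91}} - \frac{4850}{\left(-36\right)^{2}} = - 3014 \frac{1}{\frac{1}{546}} - \frac{4850}{1296} = \left(-3014\right) 546 - \frac{2425}{648} = -1645644 - \frac{2425}{648} = - \frac{1066379737}{648}$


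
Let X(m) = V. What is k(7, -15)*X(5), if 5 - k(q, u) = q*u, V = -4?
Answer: -440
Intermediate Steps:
X(m) = -4
k(q, u) = 5 - q*u
k(7, -15)*X(5) = (5 - 1*7*(-15))*(-4) = (5 + 105)*(-4) = 110*(-4) = -440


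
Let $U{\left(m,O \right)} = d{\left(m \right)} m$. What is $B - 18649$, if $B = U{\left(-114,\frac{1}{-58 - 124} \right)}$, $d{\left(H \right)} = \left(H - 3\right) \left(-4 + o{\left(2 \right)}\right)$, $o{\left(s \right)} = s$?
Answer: $-45325$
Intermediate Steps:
$d{\left(H \right)} = 6 - 2 H$ ($d{\left(H \right)} = \left(H - 3\right) \left(-4 + 2\right) = \left(-3 + H\right) \left(-2\right) = 6 - 2 H$)
$U{\left(m,O \right)} = m \left(6 - 2 m\right)$ ($U{\left(m,O \right)} = \left(6 - 2 m\right) m = m \left(6 - 2 m\right)$)
$B = -26676$ ($B = 2 \left(-114\right) \left(3 - -114\right) = 2 \left(-114\right) \left(3 + 114\right) = 2 \left(-114\right) 117 = -26676$)
$B - 18649 = -26676 - 18649 = -45325$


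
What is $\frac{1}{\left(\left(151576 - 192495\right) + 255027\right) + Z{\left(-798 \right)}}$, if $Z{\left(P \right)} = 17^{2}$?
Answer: $\frac{1}{214397} \approx 4.6642 \cdot 10^{-6}$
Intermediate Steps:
$Z{\left(P \right)} = 289$
$\frac{1}{\left(\left(151576 - 192495\right) + 255027\right) + Z{\left(-798 \right)}} = \frac{1}{\left(\left(151576 - 192495\right) + 255027\right) + 289} = \frac{1}{\left(-40919 + 255027\right) + 289} = \frac{1}{214108 + 289} = \frac{1}{214397}$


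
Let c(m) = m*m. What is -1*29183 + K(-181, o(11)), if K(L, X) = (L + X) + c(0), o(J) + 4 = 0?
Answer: -29368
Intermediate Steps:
c(m) = m²
o(J) = -4 (o(J) = -4 + 0 = -4)
K(L, X) = L + X (K(L, X) = (L + X) + 0² = (L + X) + 0 = L + X)
-1*29183 + K(-181, o(11)) = -1*29183 + (-181 - 4) = -29183 - 185 = -29368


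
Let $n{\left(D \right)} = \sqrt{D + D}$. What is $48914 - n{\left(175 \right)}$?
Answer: $48914 - 5 \sqrt{14} \approx 48895.0$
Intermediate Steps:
$n{\left(D \right)} = \sqrt{2} \sqrt{D}$ ($n{\left(D \right)} = \sqrt{2 D} = \sqrt{2} \sqrt{D}$)
$48914 - n{\left(175 \right)} = 48914 - \sqrt{2} \sqrt{175} = 48914 - \sqrt{2} \cdot 5 \sqrt{7} = 48914 - 5 \sqrt{14}$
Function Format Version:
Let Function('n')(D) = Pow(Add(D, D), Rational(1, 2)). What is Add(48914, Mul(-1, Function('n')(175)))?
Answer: Add(48914, Mul(-5, Pow(14, Rational(1, 2)))) ≈ 48895.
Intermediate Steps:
Function('n')(D) = Mul(Pow(2, Rational(1, 2)), Pow(D, Rational(1, 2))) (Function('n')(D) = Pow(Mul(2, D), Rational(1, 2)) = Mul(Pow(2, Rational(1, 2)), Pow(D, Rational(1, 2))))
Add(48914, Mul(-1, Function('n')(175))) = Add(48914, Mul(-1, Mul(Pow(2, Rational(1, 2)), Pow(175, Rational(1, 2))))) = Add(48914, Mul(-1, Mul(Pow(2, Rational(1, 2)), Mul(5, Pow(7, Rational(1, 2)))))) = Add(48914, Mul(-1, Mul(5, Pow(14, Rational(1, 2))))) = Add(48914, Mul(-5, Pow(14, Rational(1, 2))))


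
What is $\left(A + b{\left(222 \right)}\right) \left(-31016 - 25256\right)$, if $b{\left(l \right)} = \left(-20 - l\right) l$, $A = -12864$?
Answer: $3747039936$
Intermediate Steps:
$b{\left(l \right)} = l \left(-20 - l\right)$
$\left(A + b{\left(222 \right)}\right) \left(-31016 - 25256\right) = \left(-12864 - 222 \left(20 + 222\right)\right) \left(-31016 - 25256\right) = \left(-12864 - 222 \cdot 242\right) \left(-56272\right) = \left(-12864 - 53724\right) \left(-56272\right) = \left(-66588\right) \left(-56272\right) = 3747039936$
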